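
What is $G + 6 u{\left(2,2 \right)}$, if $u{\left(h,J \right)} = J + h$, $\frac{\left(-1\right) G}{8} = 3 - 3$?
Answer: $24$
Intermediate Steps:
$G = 0$ ($G = - 8 \left(3 - 3\right) = \left(-8\right) 0 = 0$)
$G + 6 u{\left(2,2 \right)} = 0 + 6 \left(2 + 2\right) = 0 + 6 \cdot 4 = 0 + 24 = 24$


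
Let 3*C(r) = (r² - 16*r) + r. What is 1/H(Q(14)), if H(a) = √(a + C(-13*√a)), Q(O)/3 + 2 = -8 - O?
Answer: √6/(6*√(-688 + 65*I*√2)) ≈ 0.0010283 - 0.015461*I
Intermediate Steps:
C(r) = -5*r + r²/3 (C(r) = ((r² - 16*r) + r)/3 = (r² - 15*r)/3 = -5*r + r²/3)
Q(O) = -30 - 3*O (Q(O) = -6 + 3*(-8 - O) = -6 + (-24 - 3*O) = -30 - 3*O)
H(a) = √(a - 13*√a*(-15 - 13*√a)/3) (H(a) = √(a + (-13*√a)*(-15 - 13*√a)/3) = √(a - 13*√a*(-15 - 13*√a)/3))
1/H(Q(14)) = 1/(√(516*(-30 - 3*14) + 585*√(-30 - 3*14))/3) = 1/(√(516*(-30 - 42) + 585*√(-30 - 42))/3) = 1/(√(516*(-72) + 585*√(-72))/3) = 1/(√(-37152 + 585*(6*I*√2))/3) = 1/(√(-37152 + 3510*I*√2)/3) = 3/√(-37152 + 3510*I*√2)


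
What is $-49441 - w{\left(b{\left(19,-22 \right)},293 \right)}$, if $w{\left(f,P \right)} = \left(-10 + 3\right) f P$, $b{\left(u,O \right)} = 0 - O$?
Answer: $-4319$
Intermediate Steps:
$b{\left(u,O \right)} = - O$
$w{\left(f,P \right)} = - 7 P f$ ($w{\left(f,P \right)} = - 7 f P = - 7 P f$)
$-49441 - w{\left(b{\left(19,-22 \right)},293 \right)} = -49441 - \left(-7\right) 293 \left(\left(-1\right) \left(-22\right)\right) = -49441 - \left(-7\right) 293 \cdot 22 = -49441 - -45122 = -49441 + 45122 = -4319$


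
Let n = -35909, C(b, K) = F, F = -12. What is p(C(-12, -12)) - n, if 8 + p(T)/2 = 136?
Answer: 36165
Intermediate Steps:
C(b, K) = -12
p(T) = 256 (p(T) = -16 + 2*136 = -16 + 272 = 256)
p(C(-12, -12)) - n = 256 - 1*(-35909) = 256 + 35909 = 36165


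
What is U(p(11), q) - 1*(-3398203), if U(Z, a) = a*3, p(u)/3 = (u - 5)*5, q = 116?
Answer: 3398551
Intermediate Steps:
p(u) = -75 + 15*u (p(u) = 3*((u - 5)*5) = 3*((-5 + u)*5) = 3*(-25 + 5*u) = -75 + 15*u)
U(Z, a) = 3*a
U(p(11), q) - 1*(-3398203) = 3*116 - 1*(-3398203) = 348 + 3398203 = 3398551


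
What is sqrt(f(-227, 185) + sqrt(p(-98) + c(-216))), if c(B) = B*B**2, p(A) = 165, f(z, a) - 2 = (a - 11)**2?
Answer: sqrt(30278 + I*sqrt(10077531)) ≈ 174.24 + 9.1094*I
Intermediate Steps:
f(z, a) = 2 + (-11 + a)**2 (f(z, a) = 2 + (a - 11)**2 = 2 + (-11 + a)**2)
c(B) = B**3
sqrt(f(-227, 185) + sqrt(p(-98) + c(-216))) = sqrt((2 + (-11 + 185)**2) + sqrt(165 + (-216)**3)) = sqrt((2 + 174**2) + sqrt(165 - 10077696)) = sqrt((2 + 30276) + sqrt(-10077531)) = sqrt(30278 + I*sqrt(10077531))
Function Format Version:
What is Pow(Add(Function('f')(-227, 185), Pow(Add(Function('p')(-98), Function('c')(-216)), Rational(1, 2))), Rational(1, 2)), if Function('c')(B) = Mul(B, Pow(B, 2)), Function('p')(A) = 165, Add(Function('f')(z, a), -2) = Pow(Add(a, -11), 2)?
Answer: Pow(Add(30278, Mul(I, Pow(10077531, Rational(1, 2)))), Rational(1, 2)) ≈ Add(174.24, Mul(9.1094, I))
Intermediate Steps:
Function('f')(z, a) = Add(2, Pow(Add(-11, a), 2)) (Function('f')(z, a) = Add(2, Pow(Add(a, -11), 2)) = Add(2, Pow(Add(-11, a), 2)))
Function('c')(B) = Pow(B, 3)
Pow(Add(Function('f')(-227, 185), Pow(Add(Function('p')(-98), Function('c')(-216)), Rational(1, 2))), Rational(1, 2)) = Pow(Add(Add(2, Pow(Add(-11, 185), 2)), Pow(Add(165, Pow(-216, 3)), Rational(1, 2))), Rational(1, 2)) = Pow(Add(Add(2, Pow(174, 2)), Pow(Add(165, -10077696), Rational(1, 2))), Rational(1, 2)) = Pow(Add(Add(2, 30276), Pow(-10077531, Rational(1, 2))), Rational(1, 2)) = Pow(Add(30278, Mul(I, Pow(10077531, Rational(1, 2)))), Rational(1, 2))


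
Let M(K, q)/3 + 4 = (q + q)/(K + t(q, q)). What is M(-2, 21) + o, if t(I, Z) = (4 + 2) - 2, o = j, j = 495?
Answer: 546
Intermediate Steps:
o = 495
t(I, Z) = 4 (t(I, Z) = 6 - 2 = 4)
M(K, q) = -12 + 6*q/(4 + K) (M(K, q) = -12 + 3*((q + q)/(K + 4)) = -12 + 3*((2*q)/(4 + K)) = -12 + 3*(2*q/(4 + K)) = -12 + 6*q/(4 + K))
M(-2, 21) + o = 6*(-8 + 21 - 2*(-2))/(4 - 2) + 495 = 6*(-8 + 21 + 4)/2 + 495 = 6*(½)*17 + 495 = 51 + 495 = 546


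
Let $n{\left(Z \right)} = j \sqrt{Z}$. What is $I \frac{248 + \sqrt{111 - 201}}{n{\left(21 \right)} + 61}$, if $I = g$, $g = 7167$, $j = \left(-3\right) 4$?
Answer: $\frac{7167 \left(248 + 3 i \sqrt{10}\right)}{61 - 12 \sqrt{21}} \approx 2.9579 \cdot 10^{5} + 11315.0 i$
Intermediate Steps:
$j = -12$
$I = 7167$
$n{\left(Z \right)} = - 12 \sqrt{Z}$
$I \frac{248 + \sqrt{111 - 201}}{n{\left(21 \right)} + 61} = 7167 \frac{248 + \sqrt{111 - 201}}{- 12 \sqrt{21} + 61} = 7167 \frac{248 + \sqrt{-90}}{61 - 12 \sqrt{21}} = 7167 \frac{248 + 3 i \sqrt{10}}{61 - 12 \sqrt{21}} = \frac{7167 \left(248 + 3 i \sqrt{10}\right)}{61 - 12 \sqrt{21}}$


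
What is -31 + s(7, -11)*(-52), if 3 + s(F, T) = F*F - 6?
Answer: -2111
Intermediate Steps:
s(F, T) = -9 + F² (s(F, T) = -3 + (F*F - 6) = -3 + (F² - 6) = -3 + (-6 + F²) = -9 + F²)
-31 + s(7, -11)*(-52) = -31 + (-9 + 7²)*(-52) = -31 + (-9 + 49)*(-52) = -31 + 40*(-52) = -31 - 2080 = -2111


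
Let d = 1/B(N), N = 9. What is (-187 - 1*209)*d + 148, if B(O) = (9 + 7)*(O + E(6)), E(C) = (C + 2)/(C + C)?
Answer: 16871/116 ≈ 145.44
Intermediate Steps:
E(C) = (2 + C)/(2*C) (E(C) = (2 + C)/((2*C)) = (2 + C)*(1/(2*C)) = (2 + C)/(2*C))
B(O) = 32/3 + 16*O (B(O) = (9 + 7)*(O + (½)*(2 + 6)/6) = 16*(O + (½)*(⅙)*8) = 16*(O + ⅔) = 16*(⅔ + O) = 32/3 + 16*O)
d = 3/464 (d = 1/(32/3 + 16*9) = 1/(32/3 + 144) = 1/(464/3) = 3/464 ≈ 0.0064655)
(-187 - 1*209)*d + 148 = (-187 - 1*209)*(3/464) + 148 = (-187 - 209)*(3/464) + 148 = -396*3/464 + 148 = -297/116 + 148 = 16871/116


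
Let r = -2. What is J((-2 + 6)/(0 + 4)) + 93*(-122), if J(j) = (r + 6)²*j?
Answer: -11330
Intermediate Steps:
J(j) = 16*j (J(j) = (-2 + 6)²*j = 4²*j = 16*j)
J((-2 + 6)/(0 + 4)) + 93*(-122) = 16*((-2 + 6)/(0 + 4)) + 93*(-122) = 16*(4/4) - 11346 = 16*(4*(¼)) - 11346 = 16*1 - 11346 = 16 - 11346 = -11330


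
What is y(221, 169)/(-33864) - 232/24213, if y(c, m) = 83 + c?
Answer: -211350/11388181 ≈ -0.018559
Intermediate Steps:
y(221, 169)/(-33864) - 232/24213 = (83 + 221)/(-33864) - 232/24213 = 304*(-1/33864) - 232*1/24213 = -38/4233 - 232/24213 = -211350/11388181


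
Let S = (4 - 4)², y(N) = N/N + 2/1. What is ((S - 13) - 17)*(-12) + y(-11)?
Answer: 363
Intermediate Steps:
y(N) = 3 (y(N) = 1 + 2*1 = 1 + 2 = 3)
S = 0 (S = 0² = 0)
((S - 13) - 17)*(-12) + y(-11) = ((0 - 13) - 17)*(-12) + 3 = (-13 - 17)*(-12) + 3 = -30*(-12) + 3 = 360 + 3 = 363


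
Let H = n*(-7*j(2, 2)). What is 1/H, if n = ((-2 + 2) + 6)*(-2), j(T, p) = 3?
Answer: 1/252 ≈ 0.0039683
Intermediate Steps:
n = -12 (n = (0 + 6)*(-2) = 6*(-2) = -12)
H = 252 (H = -(-84)*3 = -12*(-21) = 252)
1/H = 1/252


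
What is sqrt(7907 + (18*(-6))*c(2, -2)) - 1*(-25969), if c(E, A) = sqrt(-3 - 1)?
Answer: 25969 + sqrt(7907 - 216*I) ≈ 26058.0 - 1.2144*I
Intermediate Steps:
c(E, A) = 2*I (c(E, A) = sqrt(-4) = 2*I)
sqrt(7907 + (18*(-6))*c(2, -2)) - 1*(-25969) = sqrt(7907 + (18*(-6))*(2*I)) - 1*(-25969) = sqrt(7907 - 216*I) + 25969 = 25969 + sqrt(7907 - 216*I)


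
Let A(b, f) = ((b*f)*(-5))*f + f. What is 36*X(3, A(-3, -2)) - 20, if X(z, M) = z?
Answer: 88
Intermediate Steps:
A(b, f) = f - 5*b*f**2 (A(b, f) = (-5*b*f)*f + f = -5*b*f**2 + f = f - 5*b*f**2)
36*X(3, A(-3, -2)) - 20 = 36*3 - 20 = 108 - 20 = 88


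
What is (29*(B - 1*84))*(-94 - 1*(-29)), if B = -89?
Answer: 326105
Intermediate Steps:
(29*(B - 1*84))*(-94 - 1*(-29)) = (29*(-89 - 1*84))*(-94 - 1*(-29)) = (29*(-89 - 84))*(-94 + 29) = (29*(-173))*(-65) = -5017*(-65) = 326105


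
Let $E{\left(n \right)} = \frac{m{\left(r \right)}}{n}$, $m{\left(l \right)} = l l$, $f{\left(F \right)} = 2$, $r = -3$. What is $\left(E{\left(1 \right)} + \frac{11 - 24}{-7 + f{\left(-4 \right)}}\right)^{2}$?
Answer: $\frac{3364}{25} \approx 134.56$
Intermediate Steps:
$m{\left(l \right)} = l^{2}$
$E{\left(n \right)} = \frac{9}{n}$ ($E{\left(n \right)} = \frac{\left(-3\right)^{2}}{n} = \frac{9}{n}$)
$\left(E{\left(1 \right)} + \frac{11 - 24}{-7 + f{\left(-4 \right)}}\right)^{2} = \left(\frac{9}{1} + \frac{11 - 24}{-7 + 2}\right)^{2} = \left(9 \cdot 1 - \frac{13}{-5}\right)^{2} = \left(9 - - \frac{13}{5}\right)^{2} = \left(9 + \frac{13}{5}\right)^{2} = \left(\frac{58}{5}\right)^{2} = \frac{3364}{25}$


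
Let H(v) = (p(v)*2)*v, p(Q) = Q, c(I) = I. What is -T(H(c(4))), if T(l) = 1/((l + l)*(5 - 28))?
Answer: 1/1472 ≈ 0.00067935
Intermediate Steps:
H(v) = 2*v**2 (H(v) = (v*2)*v = (2*v)*v = 2*v**2)
T(l) = -1/(46*l) (T(l) = 1/((2*l)*(-23)) = 1/(-46*l) = -1/(46*l))
-T(H(c(4))) = -(-1)/(46*(2*4**2)) = -(-1)/(46*(2*16)) = -(-1)/(46*32) = -1*(-1/1472) = 1/1472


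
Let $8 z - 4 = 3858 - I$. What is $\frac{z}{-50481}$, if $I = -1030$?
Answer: $- \frac{1223}{100962} \approx -0.012113$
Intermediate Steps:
$z = \frac{1223}{2}$ ($z = \frac{1}{2} + \frac{3858 - -1030}{8} = \frac{1}{2} + \frac{3858 + 1030}{8} = \frac{1}{2} + \frac{1}{8} \cdot 4888 = \frac{1}{2} + 611 = \frac{1223}{2} \approx 611.5$)
$\frac{z}{-50481} = \frac{1223}{2 \left(-50481\right)} = \frac{1223}{2} \left(- \frac{1}{50481}\right) = - \frac{1223}{100962}$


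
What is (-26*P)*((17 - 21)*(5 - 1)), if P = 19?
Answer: 7904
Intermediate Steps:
(-26*P)*((17 - 21)*(5 - 1)) = (-26*19)*((17 - 21)*(5 - 1)) = -(-1976)*4 = -494*(-16) = 7904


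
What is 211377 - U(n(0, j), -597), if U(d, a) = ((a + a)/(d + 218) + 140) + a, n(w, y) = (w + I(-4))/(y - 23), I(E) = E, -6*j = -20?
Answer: 1363610681/6437 ≈ 2.1184e+5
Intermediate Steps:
j = 10/3 (j = -1/6*(-20) = 10/3 ≈ 3.3333)
n(w, y) = (-4 + w)/(-23 + y) (n(w, y) = (w - 4)/(y - 23) = (-4 + w)/(-23 + y))
U(d, a) = 140 + a + 2*a/(218 + d) (U(d, a) = ((2*a)/(218 + d) + 140) + a = (2*a/(218 + d) + 140) + a = (140 + 2*a/(218 + d)) + a = 140 + a + 2*a/(218 + d))
211377 - U(n(0, j), -597) = 211377 - (30520 + 140*((-4 + 0)/(-23 + 10/3)) + 220*(-597) - 597*(-4 + 0)/(-23 + 10/3))/(218 + (-4 + 0)/(-23 + 10/3)) = 211377 - (30520 + 140*(-4/(-59/3)) - 131340 - 597*(-4)/(-59/3))/(218 - 4/(-59/3)) = 211377 - (30520 + 140*(-3/59*(-4)) - 131340 - (-1791)*(-4)/59)/(218 - 3/59*(-4)) = 211377 - (30520 + 140*(12/59) - 131340 - 597*12/59)/(218 + 12/59) = 211377 - (30520 + 1680/59 - 131340 - 7164/59)/12874/59 = 211377 - 59*(-5953864)/(12874*59) = 211377 - 1*(-2976932/6437) = 211377 + 2976932/6437 = 1363610681/6437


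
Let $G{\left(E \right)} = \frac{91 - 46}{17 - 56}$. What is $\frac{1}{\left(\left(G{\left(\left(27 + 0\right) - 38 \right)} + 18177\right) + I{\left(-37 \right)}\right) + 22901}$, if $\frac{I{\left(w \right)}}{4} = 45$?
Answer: $\frac{13}{536339} \approx 2.4238 \cdot 10^{-5}$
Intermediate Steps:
$G{\left(E \right)} = - \frac{15}{13}$ ($G{\left(E \right)} = \frac{45}{-39} = 45 \left(- \frac{1}{39}\right) = - \frac{15}{13}$)
$I{\left(w \right)} = 180$ ($I{\left(w \right)} = 4 \cdot 45 = 180$)
$\frac{1}{\left(\left(G{\left(\left(27 + 0\right) - 38 \right)} + 18177\right) + I{\left(-37 \right)}\right) + 22901} = \frac{1}{\left(\left(- \frac{15}{13} + 18177\right) + 180\right) + 22901} = \frac{1}{\left(\frac{236286}{13} + 180\right) + 22901} = \frac{1}{\frac{238626}{13} + 22901} = \frac{1}{\frac{536339}{13}} = \frac{13}{536339}$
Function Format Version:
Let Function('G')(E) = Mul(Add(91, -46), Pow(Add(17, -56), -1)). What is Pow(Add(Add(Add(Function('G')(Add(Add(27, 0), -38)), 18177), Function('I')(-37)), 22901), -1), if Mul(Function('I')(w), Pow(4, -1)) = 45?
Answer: Rational(13, 536339) ≈ 2.4238e-5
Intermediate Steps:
Function('G')(E) = Rational(-15, 13) (Function('G')(E) = Mul(45, Pow(-39, -1)) = Mul(45, Rational(-1, 39)) = Rational(-15, 13))
Function('I')(w) = 180 (Function('I')(w) = Mul(4, 45) = 180)
Pow(Add(Add(Add(Function('G')(Add(Add(27, 0), -38)), 18177), Function('I')(-37)), 22901), -1) = Pow(Add(Add(Add(Rational(-15, 13), 18177), 180), 22901), -1) = Pow(Add(Add(Rational(236286, 13), 180), 22901), -1) = Pow(Add(Rational(238626, 13), 22901), -1) = Pow(Rational(536339, 13), -1) = Rational(13, 536339)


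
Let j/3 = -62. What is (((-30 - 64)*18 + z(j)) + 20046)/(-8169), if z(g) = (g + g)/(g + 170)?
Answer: -24503/10892 ≈ -2.2496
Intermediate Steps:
j = -186 (j = 3*(-62) = -186)
z(g) = 2*g/(170 + g) (z(g) = (2*g)/(170 + g) = 2*g/(170 + g))
(((-30 - 64)*18 + z(j)) + 20046)/(-8169) = (((-30 - 64)*18 + 2*(-186)/(170 - 186)) + 20046)/(-8169) = ((-94*18 + 2*(-186)/(-16)) + 20046)*(-1/8169) = ((-1692 + 2*(-186)*(-1/16)) + 20046)*(-1/8169) = ((-1692 + 93/4) + 20046)*(-1/8169) = (-6675/4 + 20046)*(-1/8169) = (73509/4)*(-1/8169) = -24503/10892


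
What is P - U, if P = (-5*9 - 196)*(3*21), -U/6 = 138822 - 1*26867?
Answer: 656547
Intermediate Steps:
U = -671730 (U = -6*(138822 - 1*26867) = -6*(138822 - 26867) = -6*111955 = -671730)
P = -15183 (P = (-45 - 196)*63 = -241*63 = -15183)
P - U = -15183 - 1*(-671730) = -15183 + 671730 = 656547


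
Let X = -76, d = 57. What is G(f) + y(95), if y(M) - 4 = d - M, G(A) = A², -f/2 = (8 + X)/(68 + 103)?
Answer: -975698/29241 ≈ -33.367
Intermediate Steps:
f = 136/171 (f = -2*(8 - 76)/(68 + 103) = -(-136)/171 = -2*(-68/171) = 136/171 ≈ 0.79532)
y(M) = 61 - M (y(M) = 4 + (57 - M) = 61 - M)
G(f) + y(95) = (136/171)² + (61 - 1*95) = 18496/29241 + (61 - 95) = 18496/29241 - 34 = -975698/29241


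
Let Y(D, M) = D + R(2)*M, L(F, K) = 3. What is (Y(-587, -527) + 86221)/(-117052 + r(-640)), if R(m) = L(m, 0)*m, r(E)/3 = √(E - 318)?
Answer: -4826756272/6850589663 - 123708*I*√958/6850589663 ≈ -0.70458 - 0.00055892*I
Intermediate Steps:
r(E) = 3*√(-318 + E) (r(E) = 3*√(E - 318) = 3*√(-318 + E))
R(m) = 3*m
Y(D, M) = D + 6*M (Y(D, M) = D + (3*2)*M = D + 6*M)
(Y(-587, -527) + 86221)/(-117052 + r(-640)) = ((-587 + 6*(-527)) + 86221)/(-117052 + 3*√(-318 - 640)) = ((-587 - 3162) + 86221)/(-117052 + 3*√(-958)) = (-3749 + 86221)/(-117052 + 3*(I*√958)) = 82472/(-117052 + 3*I*√958)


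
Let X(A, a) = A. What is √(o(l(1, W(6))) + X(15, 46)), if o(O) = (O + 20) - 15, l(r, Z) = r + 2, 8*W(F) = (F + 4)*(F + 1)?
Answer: √23 ≈ 4.7958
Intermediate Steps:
W(F) = (1 + F)*(4 + F)/8 (W(F) = ((F + 4)*(F + 1))/8 = ((4 + F)*(1 + F))/8 = ((1 + F)*(4 + F))/8 = (1 + F)*(4 + F)/8)
l(r, Z) = 2 + r
o(O) = 5 + O (o(O) = (20 + O) - 15 = 5 + O)
√(o(l(1, W(6))) + X(15, 46)) = √((5 + (2 + 1)) + 15) = √((5 + 3) + 15) = √(8 + 15) = √23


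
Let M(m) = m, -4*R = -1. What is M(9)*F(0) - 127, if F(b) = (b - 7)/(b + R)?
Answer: -379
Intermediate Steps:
R = ¼ (R = -¼*(-1) = ¼ ≈ 0.25000)
F(b) = (-7 + b)/(¼ + b) (F(b) = (b - 7)/(b + ¼) = (-7 + b)/(¼ + b))
M(9)*F(0) - 127 = 9*(4*(-7 + 0)/(1 + 4*0)) - 127 = 9*(4*(-7)/(1 + 0)) - 127 = 9*(4*(-7)/1) - 127 = 9*(4*1*(-7)) - 127 = 9*(-28) - 127 = -252 - 127 = -379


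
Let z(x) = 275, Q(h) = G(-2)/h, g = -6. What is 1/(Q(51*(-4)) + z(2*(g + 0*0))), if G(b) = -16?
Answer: 51/14029 ≈ 0.0036353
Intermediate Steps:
Q(h) = -16/h
1/(Q(51*(-4)) + z(2*(g + 0*0))) = 1/(-16/(51*(-4)) + 275) = 1/(-16/(-204) + 275) = 1/(-16*(-1/204) + 275) = 1/(4/51 + 275) = 1/(14029/51) = 51/14029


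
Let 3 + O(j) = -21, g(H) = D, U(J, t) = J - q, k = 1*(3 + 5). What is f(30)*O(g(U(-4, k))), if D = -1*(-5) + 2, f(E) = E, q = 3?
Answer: -720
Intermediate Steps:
k = 8 (k = 1*8 = 8)
U(J, t) = -3 + J (U(J, t) = J - 1*3 = J - 3 = -3 + J)
D = 7 (D = 5 + 2 = 7)
g(H) = 7
O(j) = -24 (O(j) = -3 - 21 = -24)
f(30)*O(g(U(-4, k))) = 30*(-24) = -720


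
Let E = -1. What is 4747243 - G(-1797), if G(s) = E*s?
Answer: 4745446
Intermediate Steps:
G(s) = -s
4747243 - G(-1797) = 4747243 - (-1)*(-1797) = 4747243 - 1*1797 = 4747243 - 1797 = 4745446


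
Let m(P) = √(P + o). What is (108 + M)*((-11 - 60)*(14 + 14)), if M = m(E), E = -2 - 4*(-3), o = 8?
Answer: -214704 - 5964*√2 ≈ -2.2314e+5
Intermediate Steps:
E = 10 (E = -2 + 12 = 10)
m(P) = √(8 + P) (m(P) = √(P + 8) = √(8 + P))
M = 3*√2 (M = √(8 + 10) = √18 = 3*√2 ≈ 4.2426)
(108 + M)*((-11 - 60)*(14 + 14)) = (108 + 3*√2)*((-11 - 60)*(14 + 14)) = (108 + 3*√2)*(-71*28) = (108 + 3*√2)*(-1988) = -214704 - 5964*√2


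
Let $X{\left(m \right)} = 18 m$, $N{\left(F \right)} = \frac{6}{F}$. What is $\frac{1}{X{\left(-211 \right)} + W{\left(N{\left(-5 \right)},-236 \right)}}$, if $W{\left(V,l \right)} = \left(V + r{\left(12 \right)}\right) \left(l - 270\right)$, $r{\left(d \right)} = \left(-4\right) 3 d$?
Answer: $\frac{5}{348366} \approx 1.4353 \cdot 10^{-5}$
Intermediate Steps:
$r{\left(d \right)} = - 12 d$
$W{\left(V,l \right)} = \left(-270 + l\right) \left(-144 + V\right)$ ($W{\left(V,l \right)} = \left(V - 144\right) \left(l - 270\right) = \left(V - 144\right) \left(-270 + l\right) = \left(-144 + V\right) \left(-270 + l\right) = \left(-270 + l\right) \left(-144 + V\right)$)
$\frac{1}{X{\left(-211 \right)} + W{\left(N{\left(-5 \right)},-236 \right)}} = \frac{1}{18 \left(-211\right) + \left(38880 - 270 \frac{6}{-5} - -33984 + \frac{6}{-5} \left(-236\right)\right)} = \frac{1}{-3798 + \left(38880 - 270 \cdot 6 \left(- \frac{1}{5}\right) + 33984 + 6 \left(- \frac{1}{5}\right) \left(-236\right)\right)} = \frac{1}{-3798 + \left(38880 - -324 + 33984 - - \frac{1416}{5}\right)} = \frac{1}{-3798 + \left(38880 + 324 + 33984 + \frac{1416}{5}\right)} = \frac{1}{-3798 + \frac{367356}{5}} = \frac{1}{\frac{348366}{5}} = \frac{5}{348366}$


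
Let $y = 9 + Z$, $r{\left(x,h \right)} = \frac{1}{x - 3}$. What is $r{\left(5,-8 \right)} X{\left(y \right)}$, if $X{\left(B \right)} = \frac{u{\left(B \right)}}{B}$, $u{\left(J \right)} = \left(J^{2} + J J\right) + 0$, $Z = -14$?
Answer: $-5$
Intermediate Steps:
$r{\left(x,h \right)} = \frac{1}{-3 + x}$
$y = -5$ ($y = 9 - 14 = -5$)
$u{\left(J \right)} = 2 J^{2}$ ($u{\left(J \right)} = \left(J^{2} + J^{2}\right) + 0 = 2 J^{2} + 0 = 2 J^{2}$)
$X{\left(B \right)} = 2 B$ ($X{\left(B \right)} = \frac{2 B^{2}}{B} = 2 B$)
$r{\left(5,-8 \right)} X{\left(y \right)} = \frac{2 \left(-5\right)}{-3 + 5} = \frac{1}{2} \left(-10\right) = -5$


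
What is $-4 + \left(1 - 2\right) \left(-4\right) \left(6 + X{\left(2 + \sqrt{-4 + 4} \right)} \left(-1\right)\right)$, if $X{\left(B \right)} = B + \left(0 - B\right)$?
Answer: $20$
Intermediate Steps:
$X{\left(B \right)} = 0$ ($X{\left(B \right)} = B - B = 0$)
$-4 + \left(1 - 2\right) \left(-4\right) \left(6 + X{\left(2 + \sqrt{-4 + 4} \right)} \left(-1\right)\right) = -4 + \left(1 - 2\right) \left(-4\right) \left(6 + 0 \left(-1\right)\right) = -4 + \left(-1\right) \left(-4\right) \left(6 + 0\right) = -4 + 4 \cdot 6 = -4 + 24 = 20$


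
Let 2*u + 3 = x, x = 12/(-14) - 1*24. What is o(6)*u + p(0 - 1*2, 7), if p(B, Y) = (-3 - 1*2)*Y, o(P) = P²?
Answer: -3755/7 ≈ -536.43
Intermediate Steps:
p(B, Y) = -5*Y (p(B, Y) = (-3 - 2)*Y = -5*Y)
x = -174/7 (x = 12*(-1/14) - 24 = -6/7 - 24 = -174/7 ≈ -24.857)
u = -195/14 (u = -3/2 + (½)*(-174/7) = -3/2 - 87/7 = -195/14 ≈ -13.929)
o(6)*u + p(0 - 1*2, 7) = 6²*(-195/14) - 5*7 = 36*(-195/14) - 35 = -3510/7 - 35 = -3755/7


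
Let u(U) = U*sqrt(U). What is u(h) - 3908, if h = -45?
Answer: -3908 - 135*I*sqrt(5) ≈ -3908.0 - 301.87*I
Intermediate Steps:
u(U) = U**(3/2)
u(h) - 3908 = (-45)**(3/2) - 3908 = -135*I*sqrt(5) - 3908 = -3908 - 135*I*sqrt(5)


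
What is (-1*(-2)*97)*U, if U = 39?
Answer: 7566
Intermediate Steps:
(-1*(-2)*97)*U = (-1*(-2)*97)*39 = (2*97)*39 = 194*39 = 7566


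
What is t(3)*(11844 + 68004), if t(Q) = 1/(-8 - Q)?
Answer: -79848/11 ≈ -7258.9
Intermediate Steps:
t(3)*(11844 + 68004) = (-1/(8 + 3))*(11844 + 68004) = -1/11*79848 = -79848/11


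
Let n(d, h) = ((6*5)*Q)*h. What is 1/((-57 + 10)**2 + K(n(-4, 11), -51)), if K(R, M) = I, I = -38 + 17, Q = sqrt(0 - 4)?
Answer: 1/2188 ≈ 0.00045704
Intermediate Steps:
Q = 2*I (Q = sqrt(-4) = 2*I ≈ 2.0*I)
I = -21
n(d, h) = 60*I*h (n(d, h) = ((6*5)*(2*I))*h = (30*(2*I))*h = (60*I)*h = 60*I*h)
K(R, M) = -21
1/((-57 + 10)**2 + K(n(-4, 11), -51)) = 1/((-57 + 10)**2 - 21) = 1/((-47)**2 - 21) = 1/(2209 - 21) = 1/2188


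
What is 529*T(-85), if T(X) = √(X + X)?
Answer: 529*I*√170 ≈ 6897.3*I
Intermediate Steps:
T(X) = √2*√X (T(X) = √(2*X) = √2*√X)
529*T(-85) = 529*(√2*√(-85)) = 529*(√2*(I*√85)) = 529*(I*√170) = 529*I*√170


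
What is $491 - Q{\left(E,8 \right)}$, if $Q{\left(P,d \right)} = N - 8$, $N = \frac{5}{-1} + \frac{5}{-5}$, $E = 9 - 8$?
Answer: $505$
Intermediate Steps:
$E = 1$ ($E = 9 - 8 = 1$)
$N = -6$ ($N = 5 \left(-1\right) + 5 \left(- \frac{1}{5}\right) = -5 - 1 = -6$)
$Q{\left(P,d \right)} = -14$ ($Q{\left(P,d \right)} = -6 - 8 = -14$)
$491 - Q{\left(E,8 \right)} = 491 - -14 = 491 + 14 = 505$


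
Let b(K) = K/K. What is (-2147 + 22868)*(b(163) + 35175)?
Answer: 728881896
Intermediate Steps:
b(K) = 1
(-2147 + 22868)*(b(163) + 35175) = (-2147 + 22868)*(1 + 35175) = 20721*35176 = 728881896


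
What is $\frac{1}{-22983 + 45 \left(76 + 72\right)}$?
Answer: $- \frac{1}{16323} \approx -6.1263 \cdot 10^{-5}$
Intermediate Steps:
$\frac{1}{-22983 + 45 \left(76 + 72\right)} = \frac{1}{-22983 + 45 \cdot 148} = \frac{1}{-22983 + 6660} = \frac{1}{-16323} = - \frac{1}{16323}$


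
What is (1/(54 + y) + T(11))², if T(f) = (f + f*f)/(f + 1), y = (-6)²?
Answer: 982081/8100 ≈ 121.24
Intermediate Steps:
y = 36
T(f) = (f + f²)/(1 + f)
(1/(54 + y) + T(11))² = (1/(54 + 36) + 11)² = (1/90 + 11)² = (991/90)² = 982081/8100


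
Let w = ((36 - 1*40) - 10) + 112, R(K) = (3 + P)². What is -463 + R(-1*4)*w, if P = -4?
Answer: -365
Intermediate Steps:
R(K) = 1 (R(K) = (3 - 4)² = (-1)² = 1)
w = 98 (w = ((36 - 40) - 10) + 112 = (-4 - 10) + 112 = -14 + 112 = 98)
-463 + R(-1*4)*w = -463 + 1*98 = -463 + 98 = -365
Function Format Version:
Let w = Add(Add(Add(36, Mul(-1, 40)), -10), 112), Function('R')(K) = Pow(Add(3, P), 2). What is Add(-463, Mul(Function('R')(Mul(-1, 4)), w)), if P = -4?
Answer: -365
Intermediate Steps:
Function('R')(K) = 1 (Function('R')(K) = Pow(Add(3, -4), 2) = Pow(-1, 2) = 1)
w = 98 (w = Add(Add(Add(36, -40), -10), 112) = Add(Add(-4, -10), 112) = Add(-14, 112) = 98)
Add(-463, Mul(Function('R')(Mul(-1, 4)), w)) = Add(-463, Mul(1, 98)) = Add(-463, 98) = -365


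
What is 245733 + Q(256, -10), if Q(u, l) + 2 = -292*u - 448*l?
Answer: 175459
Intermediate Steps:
Q(u, l) = -2 - 448*l - 292*u (Q(u, l) = -2 + (-292*u - 448*l) = -2 + (-448*l - 292*u) = -2 - 448*l - 292*u)
245733 + Q(256, -10) = 245733 + (-2 - 448*(-10) - 292*256) = 245733 + (-2 + 4480 - 74752) = 245733 - 70274 = 175459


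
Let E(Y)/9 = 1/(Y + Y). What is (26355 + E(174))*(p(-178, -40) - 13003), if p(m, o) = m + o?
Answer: -40419016443/116 ≈ -3.4844e+8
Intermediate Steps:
E(Y) = 9/(2*Y) (E(Y) = 9/(Y + Y) = 9/((2*Y)) = 9*(1/(2*Y)) = 9/(2*Y))
(26355 + E(174))*(p(-178, -40) - 13003) = (26355 + (9/2)/174)*((-178 - 40) - 13003) = (26355 + (9/2)*(1/174))*(-218 - 13003) = (26355 + 3/116)*(-13221) = (3057183/116)*(-13221) = -40419016443/116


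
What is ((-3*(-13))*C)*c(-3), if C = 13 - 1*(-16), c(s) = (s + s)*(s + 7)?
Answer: -27144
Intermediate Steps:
c(s) = 2*s*(7 + s) (c(s) = (2*s)*(7 + s) = 2*s*(7 + s))
C = 29 (C = 13 + 16 = 29)
((-3*(-13))*C)*c(-3) = (-3*(-13)*29)*(2*(-3)*(7 - 3)) = (39*29)*(2*(-3)*4) = 1131*(-24) = -27144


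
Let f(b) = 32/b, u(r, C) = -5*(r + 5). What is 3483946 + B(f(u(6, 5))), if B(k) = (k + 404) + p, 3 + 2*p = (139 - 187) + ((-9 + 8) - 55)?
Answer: 383272551/110 ≈ 3.4843e+6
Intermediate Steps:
p = -107/2 (p = -3/2 + ((139 - 187) + ((-9 + 8) - 55))/2 = -3/2 + (-48 + (-1 - 55))/2 = -3/2 + (-48 - 56)/2 = -3/2 + (½)*(-104) = -3/2 - 52 = -107/2 ≈ -53.500)
u(r, C) = -25 - 5*r (u(r, C) = -5*(5 + r) = -25 - 5*r)
B(k) = 701/2 + k (B(k) = (k + 404) - 107/2 = (404 + k) - 107/2 = 701/2 + k)
3483946 + B(f(u(6, 5))) = 3483946 + (701/2 + 32/(-25 - 5*6)) = 3483946 + (701/2 + 32/(-25 - 30)) = 3483946 + (701/2 + 32/(-55)) = 3483946 + (701/2 + 32*(-1/55)) = 3483946 + (701/2 - 32/55) = 3483946 + 38491/110 = 383272551/110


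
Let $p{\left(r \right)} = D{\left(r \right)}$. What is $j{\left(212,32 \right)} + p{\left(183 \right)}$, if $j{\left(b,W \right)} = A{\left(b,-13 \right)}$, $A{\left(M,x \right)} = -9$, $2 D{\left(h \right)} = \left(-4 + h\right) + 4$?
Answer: $\frac{165}{2} \approx 82.5$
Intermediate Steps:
$D{\left(h \right)} = \frac{h}{2}$ ($D{\left(h \right)} = \frac{\left(-4 + h\right) + 4}{2} = \frac{h}{2}$)
$j{\left(b,W \right)} = -9$
$p{\left(r \right)} = \frac{r}{2}$
$j{\left(212,32 \right)} + p{\left(183 \right)} = -9 + \frac{1}{2} \cdot 183 = -9 + \frac{183}{2} = \frac{165}{2}$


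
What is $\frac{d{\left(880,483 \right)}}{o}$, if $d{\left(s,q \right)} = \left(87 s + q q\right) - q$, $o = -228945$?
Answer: $- \frac{103122}{76315} \approx -1.3513$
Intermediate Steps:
$d{\left(s,q \right)} = q^{2} - q + 87 s$ ($d{\left(s,q \right)} = \left(87 s + q^{2}\right) - q = \left(q^{2} + 87 s\right) - q = q^{2} - q + 87 s$)
$\frac{d{\left(880,483 \right)}}{o} = \frac{483^{2} - 483 + 87 \cdot 880}{-228945} = \left(233289 - 483 + 76560\right) \left(- \frac{1}{228945}\right) = 309366 \left(- \frac{1}{228945}\right) = - \frac{103122}{76315}$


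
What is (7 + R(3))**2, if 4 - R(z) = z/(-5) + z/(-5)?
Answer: 3721/25 ≈ 148.84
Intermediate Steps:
R(z) = 4 + 2*z/5 (R(z) = 4 - (z/(-5) + z/(-5)) = 4 - (z*(-1/5) + z*(-1/5)) = 4 - (-z/5 - z/5) = 4 - (-2)*z/5 = 4 + 2*z/5)
(7 + R(3))**2 = (7 + (4 + (2/5)*3))**2 = (7 + (4 + 6/5))**2 = (7 + 26/5)**2 = (61/5)**2 = 3721/25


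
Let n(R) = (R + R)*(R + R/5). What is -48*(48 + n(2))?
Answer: -13824/5 ≈ -2764.8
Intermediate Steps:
n(R) = 12*R**2/5 (n(R) = (2*R)*(R + R*(1/5)) = (2*R)*(R + R/5) = (2*R)*(6*R/5) = 12*R**2/5)
-48*(48 + n(2)) = -48*(48 + (12/5)*2**2) = -48*(48 + (12/5)*4) = -48*(48 + 48/5) = -48*288/5 = -13824/5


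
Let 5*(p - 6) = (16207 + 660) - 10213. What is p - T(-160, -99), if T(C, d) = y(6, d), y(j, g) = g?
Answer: 7179/5 ≈ 1435.8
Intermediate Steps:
T(C, d) = d
p = 6684/5 (p = 6 + ((16207 + 660) - 10213)/5 = 6 + (16867 - 10213)/5 = 6 + (1/5)*6654 = 6 + 6654/5 = 6684/5 ≈ 1336.8)
p - T(-160, -99) = 6684/5 - 1*(-99) = 6684/5 + 99 = 7179/5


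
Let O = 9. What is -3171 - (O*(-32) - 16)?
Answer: -2867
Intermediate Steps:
-3171 - (O*(-32) - 16) = -3171 - (9*(-32) - 16) = -3171 - (-288 - 16) = -3171 - 1*(-304) = -3171 + 304 = -2867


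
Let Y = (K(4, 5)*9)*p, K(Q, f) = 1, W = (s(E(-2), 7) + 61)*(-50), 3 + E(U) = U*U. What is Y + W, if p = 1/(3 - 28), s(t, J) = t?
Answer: -77509/25 ≈ -3100.4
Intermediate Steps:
E(U) = -3 + U**2 (E(U) = -3 + U*U = -3 + U**2)
W = -3100 (W = ((-3 + (-2)**2) + 61)*(-50) = ((-3 + 4) + 61)*(-50) = (1 + 61)*(-50) = 62*(-50) = -3100)
p = -1/25 (p = 1/(-25) = -1/25 ≈ -0.040000)
Y = -9/25 (Y = (1*9)*(-1/25) = 9*(-1/25) = -9/25 ≈ -0.36000)
Y + W = -9/25 - 3100 = -77509/25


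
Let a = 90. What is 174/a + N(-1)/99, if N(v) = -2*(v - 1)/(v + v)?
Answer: 947/495 ≈ 1.9131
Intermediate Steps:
N(v) = -(-1 + v)/v (N(v) = -2*(-1 + v)/((2*v)) = -2*(-1 + v)*(1/(2*v)) = -2*(-1 + v)/(2*v) = -(-1 + v)/v)
174/a + N(-1)/99 = 174/90 + ((1 - 1*(-1))/(-1))/99 = 174*(1/90) - (1 + 1)*(1/99) = 29/15 - 1*2*(1/99) = 29/15 - 2*1/99 = 29/15 - 2/99 = 947/495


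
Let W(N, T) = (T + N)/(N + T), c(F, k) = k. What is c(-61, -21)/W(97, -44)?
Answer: -21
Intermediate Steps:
W(N, T) = 1 (W(N, T) = (N + T)/(N + T) = 1)
c(-61, -21)/W(97, -44) = -21/1 = -21*1 = -21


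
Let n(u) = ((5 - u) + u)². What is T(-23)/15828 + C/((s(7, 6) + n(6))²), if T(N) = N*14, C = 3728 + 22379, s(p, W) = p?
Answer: 103222967/4051968 ≈ 25.475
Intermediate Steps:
C = 26107
n(u) = 25 (n(u) = 5² = 25)
T(N) = 14*N
T(-23)/15828 + C/((s(7, 6) + n(6))²) = (14*(-23))/15828 + 26107/((7 + 25)²) = -322*1/15828 + 26107/(32²) = -161/7914 + 26107/1024 = 103222967/4051968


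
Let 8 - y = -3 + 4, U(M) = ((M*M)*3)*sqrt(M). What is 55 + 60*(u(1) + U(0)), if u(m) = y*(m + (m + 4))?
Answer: 2575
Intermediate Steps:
U(M) = 3*M**(5/2) (U(M) = (M**2*3)*sqrt(M) = (3*M**2)*sqrt(M) = 3*M**(5/2))
y = 7 (y = 8 - (-3 + 4) = 8 - 1*1 = 8 - 1 = 7)
u(m) = 28 + 14*m (u(m) = 7*(m + (m + 4)) = 7*(m + (4 + m)) = 7*(4 + 2*m) = 28 + 14*m)
55 + 60*(u(1) + U(0)) = 55 + 60*((28 + 14*1) + 3*0**(5/2)) = 55 + 60*((28 + 14) + 3*0) = 55 + 60*(42 + 0) = 55 + 60*42 = 55 + 2520 = 2575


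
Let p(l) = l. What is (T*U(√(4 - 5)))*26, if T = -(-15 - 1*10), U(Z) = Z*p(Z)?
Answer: -650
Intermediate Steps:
U(Z) = Z² (U(Z) = Z*Z = Z²)
T = 25 (T = -(-15 - 10) = -1*(-25) = 25)
(T*U(√(4 - 5)))*26 = (25*(√(4 - 5))²)*26 = (25*(√(-1))²)*26 = (25*I²)*26 = (25*(-1))*26 = -25*26 = -650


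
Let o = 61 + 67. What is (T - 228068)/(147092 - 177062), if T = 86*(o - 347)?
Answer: 123451/14985 ≈ 8.2383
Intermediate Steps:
o = 128
T = -18834 (T = 86*(128 - 347) = 86*(-219) = -18834)
(T - 228068)/(147092 - 177062) = (-18834 - 228068)/(147092 - 177062) = -246902/(-29970) = -246902*(-1/29970) = 123451/14985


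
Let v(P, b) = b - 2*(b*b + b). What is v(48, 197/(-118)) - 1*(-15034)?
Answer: 52319761/3481 ≈ 15030.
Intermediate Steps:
v(P, b) = -b - 2*b² (v(P, b) = b - 2*(b² + b) = b - 2*(b + b²) = b + (-2*b - 2*b²) = -b - 2*b²)
v(48, 197/(-118)) - 1*(-15034) = -197/(-118)*(1 + 2*(197/(-118))) - 1*(-15034) = -197*(-1/118)*(1 + 2*(197*(-1/118))) + 15034 = -1*(-197/118)*(1 + 2*(-197/118)) + 15034 = -1*(-197/118)*(1 - 197/59) + 15034 = -1*(-197/118)*(-138/59) + 15034 = -13593/3481 + 15034 = 52319761/3481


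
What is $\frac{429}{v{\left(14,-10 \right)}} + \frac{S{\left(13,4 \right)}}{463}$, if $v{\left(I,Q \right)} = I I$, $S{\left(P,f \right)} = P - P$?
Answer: $\frac{429}{196} \approx 2.1888$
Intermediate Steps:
$S{\left(P,f \right)} = 0$
$v{\left(I,Q \right)} = I^{2}$
$\frac{429}{v{\left(14,-10 \right)}} + \frac{S{\left(13,4 \right)}}{463} = \frac{429}{14^{2}} + \frac{0}{463} = \frac{429}{196} + 0 \cdot \frac{1}{463} = 429 \cdot \frac{1}{196} + 0 = \frac{429}{196} + 0 = \frac{429}{196}$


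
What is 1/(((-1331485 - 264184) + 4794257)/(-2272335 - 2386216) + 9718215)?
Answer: 4658551/45272797007877 ≈ 1.0290e-7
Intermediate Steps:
1/(((-1331485 - 264184) + 4794257)/(-2272335 - 2386216) + 9718215) = 1/((-1595669 + 4794257)/(-4658551) + 9718215) = 1/(3198588*(-1/4658551) + 9718215) = 1/(-3198588/4658551 + 9718215) = 1/(45272797007877/4658551) = 4658551/45272797007877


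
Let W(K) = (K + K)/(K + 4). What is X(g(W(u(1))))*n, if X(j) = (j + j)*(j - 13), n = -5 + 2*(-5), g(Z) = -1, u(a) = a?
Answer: -420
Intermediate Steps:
W(K) = 2*K/(4 + K) (W(K) = (2*K)/(4 + K) = 2*K/(4 + K))
n = -15 (n = -5 - 10 = -15)
X(j) = 2*j*(-13 + j) (X(j) = (2*j)*(-13 + j) = 2*j*(-13 + j))
X(g(W(u(1))))*n = (2*(-1)*(-13 - 1))*(-15) = (2*(-1)*(-14))*(-15) = 28*(-15) = -420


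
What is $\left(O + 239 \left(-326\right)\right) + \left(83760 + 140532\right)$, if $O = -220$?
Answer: $146158$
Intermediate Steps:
$\left(O + 239 \left(-326\right)\right) + \left(83760 + 140532\right) = \left(-220 + 239 \left(-326\right)\right) + \left(83760 + 140532\right) = \left(-220 - 77914\right) + 224292 = -78134 + 224292 = 146158$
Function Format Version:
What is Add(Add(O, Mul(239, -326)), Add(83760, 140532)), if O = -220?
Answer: 146158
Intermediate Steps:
Add(Add(O, Mul(239, -326)), Add(83760, 140532)) = Add(Add(-220, Mul(239, -326)), Add(83760, 140532)) = Add(Add(-220, -77914), 224292) = Add(-78134, 224292) = 146158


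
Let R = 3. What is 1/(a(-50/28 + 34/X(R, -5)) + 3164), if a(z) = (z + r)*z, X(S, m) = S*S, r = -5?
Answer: 15876/50136535 ≈ 0.00031666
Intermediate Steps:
X(S, m) = S²
a(z) = z*(-5 + z) (a(z) = (z - 5)*z = (-5 + z)*z = z*(-5 + z))
1/(a(-50/28 + 34/X(R, -5)) + 3164) = 1/((-50/28 + 34/(3²))*(-5 + (-50/28 + 34/(3²))) + 3164) = 1/((-50*1/28 + 34/9)*(-5 + (-50*1/28 + 34/9)) + 3164) = 1/((-25/14 + 34*(⅑))*(-5 + (-25/14 + 34*(⅑))) + 3164) = 1/((-25/14 + 34/9)*(-5 + (-25/14 + 34/9)) + 3164) = 1/(251*(-5 + 251/126)/126 + 3164) = 1/((251/126)*(-379/126) + 3164) = 1/(-95129/15876 + 3164) = 1/(50136535/15876) = 15876/50136535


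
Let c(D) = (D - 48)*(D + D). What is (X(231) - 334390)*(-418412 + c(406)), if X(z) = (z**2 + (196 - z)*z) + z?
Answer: 36894981228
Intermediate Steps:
c(D) = 2*D*(-48 + D) (c(D) = (-48 + D)*(2*D) = 2*D*(-48 + D))
X(z) = z + z**2 + z*(196 - z) (X(z) = (z**2 + z*(196 - z)) + z = z + z**2 + z*(196 - z))
(X(231) - 334390)*(-418412 + c(406)) = (197*231 - 334390)*(-418412 + 2*406*(-48 + 406)) = (45507 - 334390)*(-418412 + 2*406*358) = -288883*(-418412 + 290696) = -288883*(-127716) = 36894981228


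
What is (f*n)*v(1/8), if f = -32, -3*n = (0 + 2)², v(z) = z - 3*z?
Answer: -32/3 ≈ -10.667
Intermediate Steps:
v(z) = -2*z
n = -4/3 (n = -(0 + 2)²/3 = -⅓*2² = -⅓*4 = -4/3 ≈ -1.3333)
(f*n)*v(1/8) = (-32*(-4/3))*(-2/8) = 128*(-2*⅛)/3 = (128/3)*(-¼) = -32/3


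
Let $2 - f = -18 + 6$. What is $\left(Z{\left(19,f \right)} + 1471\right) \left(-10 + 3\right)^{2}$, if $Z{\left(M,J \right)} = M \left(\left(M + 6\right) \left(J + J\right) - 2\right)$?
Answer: $721917$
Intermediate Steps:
$f = 14$ ($f = 2 - \left(-18 + 6\right) = 2 - -12 = 2 + 12 = 14$)
$Z{\left(M,J \right)} = M \left(-2 + 2 J \left(6 + M\right)\right)$ ($Z{\left(M,J \right)} = M \left(\left(6 + M\right) 2 J - 2\right) = M \left(2 J \left(6 + M\right) - 2\right) = M \left(-2 + 2 J \left(6 + M\right)\right)$)
$\left(Z{\left(19,f \right)} + 1471\right) \left(-10 + 3\right)^{2} = \left(2 \cdot 19 \left(-1 + 6 \cdot 14 + 14 \cdot 19\right) + 1471\right) \left(-10 + 3\right)^{2} = \left(2 \cdot 19 \left(-1 + 84 + 266\right) + 1471\right) \left(-7\right)^{2} = \left(2 \cdot 19 \cdot 349 + 1471\right) 49 = \left(13262 + 1471\right) 49 = 14733 \cdot 49 = 721917$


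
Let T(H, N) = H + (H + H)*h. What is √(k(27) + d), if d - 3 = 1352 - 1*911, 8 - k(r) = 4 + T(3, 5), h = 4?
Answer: √421 ≈ 20.518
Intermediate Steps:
T(H, N) = 9*H (T(H, N) = H + (H + H)*4 = H + (2*H)*4 = H + 8*H = 9*H)
k(r) = -23 (k(r) = 8 - (4 + 9*3) = 8 - (4 + 27) = 8 - 1*31 = 8 - 31 = -23)
d = 444 (d = 3 + (1352 - 1*911) = 3 + (1352 - 911) = 3 + 441 = 444)
√(k(27) + d) = √(-23 + 444) = √421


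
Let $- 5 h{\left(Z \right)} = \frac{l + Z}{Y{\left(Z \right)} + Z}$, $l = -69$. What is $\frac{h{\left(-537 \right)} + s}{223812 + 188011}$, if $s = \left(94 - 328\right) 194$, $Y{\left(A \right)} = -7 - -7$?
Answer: $- \frac{40629622}{368581585} \approx -0.11023$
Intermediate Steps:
$Y{\left(A \right)} = 0$ ($Y{\left(A \right)} = -7 + 7 = 0$)
$h{\left(Z \right)} = - \frac{-69 + Z}{5 Z}$ ($h{\left(Z \right)} = - \frac{\left(-69 + Z\right) \frac{1}{0 + Z}}{5} = - \frac{\left(-69 + Z\right) \frac{1}{Z}}{5} = - \frac{\frac{1}{Z} \left(-69 + Z\right)}{5} = - \frac{-69 + Z}{5 Z}$)
$s = -45396$ ($s = \left(-234\right) 194 = -45396$)
$\frac{h{\left(-537 \right)} + s}{223812 + 188011} = \frac{\frac{69 - -537}{5 \left(-537\right)} - 45396}{223812 + 188011} = \frac{\frac{1}{5} \left(- \frac{1}{537}\right) \left(69 + 537\right) - 45396}{411823} = \left(\frac{1}{5} \left(- \frac{1}{537}\right) 606 - 45396\right) \frac{1}{411823} = \left(- \frac{202}{895} - 45396\right) \frac{1}{411823} = \left(- \frac{40629622}{895}\right) \frac{1}{411823} = - \frac{40629622}{368581585}$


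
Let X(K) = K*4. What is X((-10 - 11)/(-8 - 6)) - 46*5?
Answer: -224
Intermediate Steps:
X(K) = 4*K
X((-10 - 11)/(-8 - 6)) - 46*5 = 4*((-10 - 11)/(-8 - 6)) - 46*5 = 4*(-21/(-14)) - 230 = 4*(-21*(-1/14)) - 230 = 4*(3/2) - 230 = 6 - 230 = -224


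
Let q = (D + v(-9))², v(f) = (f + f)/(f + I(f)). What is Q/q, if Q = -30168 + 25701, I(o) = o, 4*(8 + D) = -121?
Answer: -71472/22201 ≈ -3.2193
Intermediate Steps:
D = -153/4 (D = -8 + (¼)*(-121) = -8 - 121/4 = -153/4 ≈ -38.250)
v(f) = 1 (v(f) = (f + f)/(f + f) = (2*f)/((2*f)) = (2*f)*(1/(2*f)) = 1)
q = 22201/16 (q = (-153/4 + 1)² = (-149/4)² = 22201/16 ≈ 1387.6)
Q = -4467
Q/q = -4467/22201/16 = -4467*16/22201 = -71472/22201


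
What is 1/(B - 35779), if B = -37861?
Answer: -1/73640 ≈ -1.3580e-5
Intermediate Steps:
1/(B - 35779) = 1/(-37861 - 35779) = 1/(-73640) = -1/73640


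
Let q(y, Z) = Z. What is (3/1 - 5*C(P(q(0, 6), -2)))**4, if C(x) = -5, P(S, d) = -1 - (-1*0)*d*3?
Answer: 614656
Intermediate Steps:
P(S, d) = -1 (P(S, d) = -1 - 0*3*d = -1 - 1*0 = -1 + 0 = -1)
(3/1 - 5*C(P(q(0, 6), -2)))**4 = (3/1 - 5*(-5))**4 = (3*1 + 25)**4 = (3 + 25)**4 = 28**4 = 614656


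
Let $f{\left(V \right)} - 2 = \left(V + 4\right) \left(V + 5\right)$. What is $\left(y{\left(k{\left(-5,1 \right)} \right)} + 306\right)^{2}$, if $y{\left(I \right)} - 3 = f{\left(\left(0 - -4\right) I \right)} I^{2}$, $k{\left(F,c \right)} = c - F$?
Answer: $876929769$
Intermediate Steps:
$f{\left(V \right)} = 2 + \left(4 + V\right) \left(5 + V\right)$ ($f{\left(V \right)} = 2 + \left(V + 4\right) \left(V + 5\right) = 2 + \left(4 + V\right) \left(5 + V\right)$)
$y{\left(I \right)} = 3 + I^{2} \left(22 + 16 I^{2} + 36 I\right)$ ($y{\left(I \right)} = 3 + \left(22 + \left(\left(0 - -4\right) I\right)^{2} + 9 \left(0 - -4\right) I\right) I^{2} = 3 + \left(22 + \left(\left(0 + 4\right) I\right)^{2} + 9 \left(0 + 4\right) I\right) I^{2} = 3 + \left(22 + \left(4 I\right)^{2} + 9 \cdot 4 I\right) I^{2} = 3 + \left(22 + 16 I^{2} + 36 I\right) I^{2} = 3 + I^{2} \left(22 + 16 I^{2} + 36 I\right)$)
$\left(y{\left(k{\left(-5,1 \right)} \right)} + 306\right)^{2} = \left(\left(3 + \left(1 - -5\right)^{2} \left(22 + 16 \left(1 - -5\right)^{2} + 36 \left(1 - -5\right)\right)\right) + 306\right)^{2} = \left(\left(3 + \left(1 + 5\right)^{2} \left(22 + 16 \left(1 + 5\right)^{2} + 36 \left(1 + 5\right)\right)\right) + 306\right)^{2} = \left(\left(3 + 6^{2} \left(22 + 16 \cdot 6^{2} + 36 \cdot 6\right)\right) + 306\right)^{2} = \left(\left(3 + 36 \left(22 + 16 \cdot 36 + 216\right)\right) + 306\right)^{2} = \left(\left(3 + 36 \left(22 + 576 + 216\right)\right) + 306\right)^{2} = \left(\left(3 + 36 \cdot 814\right) + 306\right)^{2} = \left(\left(3 + 29304\right) + 306\right)^{2} = \left(29307 + 306\right)^{2} = 29613^{2} = 876929769$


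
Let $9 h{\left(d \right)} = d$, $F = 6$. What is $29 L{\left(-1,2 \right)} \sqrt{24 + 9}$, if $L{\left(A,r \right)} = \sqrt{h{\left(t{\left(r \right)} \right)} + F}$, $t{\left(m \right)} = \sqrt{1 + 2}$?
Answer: $\frac{29 \sqrt{1782 + 33 \sqrt{3}}}{3} \approx 414.56$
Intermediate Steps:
$t{\left(m \right)} = \sqrt{3}$
$h{\left(d \right)} = \frac{d}{9}$
$L{\left(A,r \right)} = \sqrt{6 + \frac{\sqrt{3}}{9}}$ ($L{\left(A,r \right)} = \sqrt{\frac{\sqrt{3}}{9} + 6} = \sqrt{6 + \frac{\sqrt{3}}{9}}$)
$29 L{\left(-1,2 \right)} \sqrt{24 + 9} = 29 \frac{\sqrt{54 + \sqrt{3}}}{3} \sqrt{24 + 9} = \frac{29 \sqrt{54 + \sqrt{3}}}{3} \sqrt{33} = \frac{29 \sqrt{33} \sqrt{54 + \sqrt{3}}}{3}$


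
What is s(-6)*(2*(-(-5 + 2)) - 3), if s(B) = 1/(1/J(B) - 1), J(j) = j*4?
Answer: -72/25 ≈ -2.8800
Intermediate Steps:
J(j) = 4*j
s(B) = 1/(-1 + 1/(4*B)) (s(B) = 1/(1/(4*B) - 1) = 1/(-1 + 1/(4*B)))
s(-6)*(2*(-(-5 + 2)) - 3) = (-4*(-6)/(-1 + 4*(-6)))*(2*(-(-5 + 2)) - 3) = (-4*(-6)/(-1 - 24))*(2*(-1*(-3)) - 3) = (-4*(-6)/(-25))*(2*3 - 3) = (-4*(-6)*(-1/25))*(6 - 3) = -24/25*3 = -72/25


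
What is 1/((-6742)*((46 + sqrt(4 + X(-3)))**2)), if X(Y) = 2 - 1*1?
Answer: -2121/30044516182 + 46*sqrt(5)/15022258091 ≈ -6.3748e-8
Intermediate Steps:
X(Y) = 1 (X(Y) = 2 - 1 = 1)
1/((-6742)*((46 + sqrt(4 + X(-3)))**2)) = 1/((-6742)*((46 + sqrt(4 + 1))**2)) = -1/(6742*(46 + sqrt(5))**2)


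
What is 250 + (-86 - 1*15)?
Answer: 149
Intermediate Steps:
250 + (-86 - 1*15) = 250 + (-86 - 15) = 250 - 101 = 149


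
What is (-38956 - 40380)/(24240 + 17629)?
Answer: -79336/41869 ≈ -1.8949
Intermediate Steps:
(-38956 - 40380)/(24240 + 17629) = -79336/41869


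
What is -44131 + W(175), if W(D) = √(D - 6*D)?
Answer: -44131 + 5*I*√35 ≈ -44131.0 + 29.58*I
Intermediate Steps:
W(D) = √5*√(-D) (W(D) = √(-5*D) = √5*√(-D))
-44131 + W(175) = -44131 + √5*√(-1*175) = -44131 + √5*√(-175) = -44131 + √5*(5*I*√7) = -44131 + 5*I*√35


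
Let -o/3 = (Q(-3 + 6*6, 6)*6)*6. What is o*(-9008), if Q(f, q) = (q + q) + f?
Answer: 43778880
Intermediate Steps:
Q(f, q) = f + 2*q (Q(f, q) = 2*q + f = f + 2*q)
o = -4860 (o = -3*((-3 + 6*6) + 2*6)*6*6 = -3*((-3 + 36) + 12)*6*6 = -3*(33 + 12)*6*6 = -3*45*6*6 = -810*6 = -3*1620 = -4860)
o*(-9008) = -4860*(-9008) = 43778880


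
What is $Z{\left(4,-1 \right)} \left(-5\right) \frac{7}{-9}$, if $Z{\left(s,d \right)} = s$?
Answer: $\frac{140}{9} \approx 15.556$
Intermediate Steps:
$Z{\left(4,-1 \right)} \left(-5\right) \frac{7}{-9} = 4 \left(-5\right) \frac{7}{-9} = - 20 \cdot 7 \left(- \frac{1}{9}\right) = \left(-20\right) \left(- \frac{7}{9}\right) = \frac{140}{9}$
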